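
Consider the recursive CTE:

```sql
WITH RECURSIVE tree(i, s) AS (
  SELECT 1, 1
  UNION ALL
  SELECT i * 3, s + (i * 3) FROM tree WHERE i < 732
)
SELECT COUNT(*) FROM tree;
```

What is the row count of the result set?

Base: i=1, s=1.
Iteration 1: 1 < 732 holds -> i = 1 * 3 = 3, s = 1 + 3 = 4.
Iteration 2: 3 < 732 holds -> i = 3 * 3 = 9, s = 4 + 9 = 13.
Iteration 3: 9 < 732 holds -> i = 9 * 3 = 27, s = 13 + 27 = 40.
Iteration 4: 27 < 732 holds -> i = 27 * 3 = 81, s = 40 + 81 = 121.
Iteration 5: 81 < 732 holds -> i = 81 * 3 = 243, s = 121 + 243 = 364.
Iteration 6: 243 < 732 holds -> i = 243 * 3 = 729, s = 364 + 729 = 1093.
Iteration 7: 729 < 732 holds -> i = 729 * 3 = 2187, s = 1093 + 2187 = 3280.
Iteration 8: 2187 < 732 fails; recursion stops.
Total rows emitted: 8.

8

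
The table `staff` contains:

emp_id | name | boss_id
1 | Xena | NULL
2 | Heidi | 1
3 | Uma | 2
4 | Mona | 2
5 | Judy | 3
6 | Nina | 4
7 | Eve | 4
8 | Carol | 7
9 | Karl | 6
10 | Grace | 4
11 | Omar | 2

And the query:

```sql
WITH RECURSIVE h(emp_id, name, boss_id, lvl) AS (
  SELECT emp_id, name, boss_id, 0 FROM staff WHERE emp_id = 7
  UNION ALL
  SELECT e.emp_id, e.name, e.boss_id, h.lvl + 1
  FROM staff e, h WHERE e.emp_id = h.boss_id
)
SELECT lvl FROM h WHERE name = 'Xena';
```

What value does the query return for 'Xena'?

3

Base: emp_id=7 (Eve), boss_id=4, lvl 0.
Iteration 1: join on emp_id=4 -> Mona (id 4, boss_id=2, lvl 1).
Iteration 2: join on emp_id=2 -> Heidi (id 2, boss_id=1, lvl 2).
Iteration 3: join on emp_id=1 -> Xena (id 1, boss_id=NULL, lvl 3).
Iteration 4: boss_id is NULL; no match; recursion stops.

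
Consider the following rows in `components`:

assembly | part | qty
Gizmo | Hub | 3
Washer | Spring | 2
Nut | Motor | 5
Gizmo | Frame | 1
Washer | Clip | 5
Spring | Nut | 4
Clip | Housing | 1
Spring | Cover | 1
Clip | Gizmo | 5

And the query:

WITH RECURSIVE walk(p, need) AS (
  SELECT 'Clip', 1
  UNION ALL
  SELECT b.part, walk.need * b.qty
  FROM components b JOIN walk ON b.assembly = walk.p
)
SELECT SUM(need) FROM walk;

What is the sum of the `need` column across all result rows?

Base: (Clip, need=1).
Iteration 1: components of {Clip} -> Gizmo = 1*5 = 5, Housing = 1*1 = 1.
Iteration 2: components of {Gizmo,Housing} -> Frame = 5*1 = 5, Hub = 5*3 = 15.
Iteration 3: no further components; recursion stops.
SUM(need) = 1 + 1 + 5 + 15 + 5 = 27.

27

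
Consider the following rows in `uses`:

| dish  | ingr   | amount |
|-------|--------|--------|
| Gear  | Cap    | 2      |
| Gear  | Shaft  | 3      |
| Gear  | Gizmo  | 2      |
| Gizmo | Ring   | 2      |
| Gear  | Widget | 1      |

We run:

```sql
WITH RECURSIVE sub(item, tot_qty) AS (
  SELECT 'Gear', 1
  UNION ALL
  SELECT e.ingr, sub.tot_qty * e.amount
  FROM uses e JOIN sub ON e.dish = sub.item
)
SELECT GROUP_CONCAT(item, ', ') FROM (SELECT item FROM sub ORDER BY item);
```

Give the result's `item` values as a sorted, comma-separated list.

Cap, Gear, Gizmo, Ring, Shaft, Widget

Base: (Gear, tot_qty=1).
Iteration 1: components of {Gear} -> Cap = 1*2 = 2, Gizmo = 1*2 = 2, Shaft = 1*3 = 3, Widget = 1*1 = 1.
Iteration 2: components of {Cap,Gizmo,Shaft,Widget} -> Ring = 2*2 = 4.
Iteration 3: no further components; recursion stops.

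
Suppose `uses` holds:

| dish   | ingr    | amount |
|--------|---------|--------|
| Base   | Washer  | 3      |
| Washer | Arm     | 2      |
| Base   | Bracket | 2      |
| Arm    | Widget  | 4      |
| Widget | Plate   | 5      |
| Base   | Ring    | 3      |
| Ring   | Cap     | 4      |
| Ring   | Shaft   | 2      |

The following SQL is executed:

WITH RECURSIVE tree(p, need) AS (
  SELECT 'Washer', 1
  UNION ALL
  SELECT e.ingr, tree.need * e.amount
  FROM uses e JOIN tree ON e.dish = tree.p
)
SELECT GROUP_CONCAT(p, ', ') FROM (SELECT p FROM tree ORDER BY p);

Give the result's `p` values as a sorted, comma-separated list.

Arm, Plate, Washer, Widget

Base: (Washer, need=1).
Iteration 1: components of {Washer} -> Arm = 1*2 = 2.
Iteration 2: components of {Arm} -> Widget = 2*4 = 8.
Iteration 3: components of {Widget} -> Plate = 8*5 = 40.
Iteration 4: no further components; recursion stops.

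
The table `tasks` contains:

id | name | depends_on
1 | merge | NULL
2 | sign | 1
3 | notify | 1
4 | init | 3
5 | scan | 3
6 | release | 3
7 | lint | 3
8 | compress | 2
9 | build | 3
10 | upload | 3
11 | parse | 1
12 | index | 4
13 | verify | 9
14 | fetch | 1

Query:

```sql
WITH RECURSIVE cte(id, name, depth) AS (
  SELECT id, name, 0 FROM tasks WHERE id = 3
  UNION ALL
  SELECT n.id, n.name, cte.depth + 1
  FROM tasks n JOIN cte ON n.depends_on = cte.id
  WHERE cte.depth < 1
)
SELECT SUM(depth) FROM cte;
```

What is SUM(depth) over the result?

6

Base: id=3 (notify) at depth 0.
Iteration 1: rows with depends_on in {3} -> init (id 4, depth 1), scan (id 5, depth 1), release (id 6, depth 1), lint (id 7, depth 1), build (id 9, depth 1), upload (id 10, depth 1).
Iteration 2: depth < 1 fails for all current rows; recursion stops.
SUM(depth) = 0 + 1 + 1 + 1 + 1 + 1 + 1 = 6.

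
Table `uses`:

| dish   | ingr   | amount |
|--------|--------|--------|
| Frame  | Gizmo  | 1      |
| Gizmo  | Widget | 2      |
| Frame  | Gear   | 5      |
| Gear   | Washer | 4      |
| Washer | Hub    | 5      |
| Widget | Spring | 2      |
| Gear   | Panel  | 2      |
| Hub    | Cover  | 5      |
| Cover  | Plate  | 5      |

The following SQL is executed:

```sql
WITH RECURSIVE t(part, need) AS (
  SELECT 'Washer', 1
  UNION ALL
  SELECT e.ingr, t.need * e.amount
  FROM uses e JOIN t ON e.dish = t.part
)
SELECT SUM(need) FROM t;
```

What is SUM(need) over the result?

156

Base: (Washer, need=1).
Iteration 1: components of {Washer} -> Hub = 1*5 = 5.
Iteration 2: components of {Hub} -> Cover = 5*5 = 25.
Iteration 3: components of {Cover} -> Plate = 25*5 = 125.
Iteration 4: no further components; recursion stops.
SUM(need) = 1 + 5 + 25 + 125 = 156.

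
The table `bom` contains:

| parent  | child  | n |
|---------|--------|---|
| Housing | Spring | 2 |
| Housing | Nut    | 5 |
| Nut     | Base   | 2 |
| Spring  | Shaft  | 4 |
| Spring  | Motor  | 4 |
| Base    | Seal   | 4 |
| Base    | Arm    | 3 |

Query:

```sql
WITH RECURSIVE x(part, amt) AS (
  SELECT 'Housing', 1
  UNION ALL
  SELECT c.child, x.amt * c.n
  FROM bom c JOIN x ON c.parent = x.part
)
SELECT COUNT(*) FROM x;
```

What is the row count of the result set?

8

Base: (Housing, amt=1).
Iteration 1: components of {Housing} -> Nut = 1*5 = 5, Spring = 1*2 = 2.
Iteration 2: components of {Nut,Spring} -> Base = 5*2 = 10, Motor = 2*4 = 8, Shaft = 2*4 = 8.
Iteration 3: components of {Base,Motor,Shaft} -> Arm = 10*3 = 30, Seal = 10*4 = 40.
Iteration 4: no further components; recursion stops.
Total rows emitted: 8.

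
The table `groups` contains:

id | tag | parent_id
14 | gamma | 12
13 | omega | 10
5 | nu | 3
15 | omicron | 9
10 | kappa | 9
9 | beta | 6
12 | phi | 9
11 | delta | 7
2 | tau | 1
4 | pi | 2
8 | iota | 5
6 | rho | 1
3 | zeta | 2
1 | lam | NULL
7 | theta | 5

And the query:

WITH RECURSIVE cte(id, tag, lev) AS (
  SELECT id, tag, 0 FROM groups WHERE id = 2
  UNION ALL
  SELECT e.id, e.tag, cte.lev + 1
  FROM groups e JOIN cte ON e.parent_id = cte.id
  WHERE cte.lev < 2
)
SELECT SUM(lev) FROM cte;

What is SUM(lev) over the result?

4

Base: id=2 (tau) at lev 0.
Iteration 1: rows with parent_id in {2} -> zeta (id 3, lev 1), pi (id 4, lev 1).
Iteration 2: rows with parent_id in {3,4} -> nu (id 5, lev 2).
Iteration 3: lev < 2 fails for all current rows; recursion stops.
SUM(lev) = 0 + 1 + 1 + 2 = 4.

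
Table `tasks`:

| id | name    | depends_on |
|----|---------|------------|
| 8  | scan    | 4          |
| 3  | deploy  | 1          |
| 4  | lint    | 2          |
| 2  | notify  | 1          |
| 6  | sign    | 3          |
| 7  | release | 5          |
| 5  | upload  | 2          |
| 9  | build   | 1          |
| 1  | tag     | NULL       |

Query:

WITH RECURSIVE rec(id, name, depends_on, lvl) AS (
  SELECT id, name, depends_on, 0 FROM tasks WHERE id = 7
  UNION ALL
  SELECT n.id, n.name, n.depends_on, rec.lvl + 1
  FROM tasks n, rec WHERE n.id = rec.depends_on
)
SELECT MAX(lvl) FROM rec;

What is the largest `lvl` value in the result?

3

Base: id=7 (release), depends_on=5, lvl 0.
Iteration 1: join on id=5 -> upload (id 5, depends_on=2, lvl 1).
Iteration 2: join on id=2 -> notify (id 2, depends_on=1, lvl 2).
Iteration 3: join on id=1 -> tag (id 1, depends_on=NULL, lvl 3).
Iteration 4: depends_on is NULL; no match; recursion stops.
lvl values: 0, 1, 2, 3; the maximum is 3.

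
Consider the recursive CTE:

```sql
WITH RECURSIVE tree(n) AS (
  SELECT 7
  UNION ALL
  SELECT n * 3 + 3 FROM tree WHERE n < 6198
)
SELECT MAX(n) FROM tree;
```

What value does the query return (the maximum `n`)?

18588

Base: n=7.
Iteration 1: 7 < 6198 holds -> n = 7 * 3 + 3 = 24.
Iteration 2: 24 < 6198 holds -> n = 24 * 3 + 3 = 75.
Iteration 3: 75 < 6198 holds -> n = 75 * 3 + 3 = 228.
Iteration 4: 228 < 6198 holds -> n = 228 * 3 + 3 = 687.
Iteration 5: 687 < 6198 holds -> n = 687 * 3 + 3 = 2064.
Iteration 6: 2064 < 6198 holds -> n = 2064 * 3 + 3 = 6195.
Iteration 7: 6195 < 6198 holds -> n = 6195 * 3 + 3 = 18588.
Iteration 8: 18588 < 6198 fails; recursion stops.
n values: 7, 24, 75, 228, 687, 2064, 6195, 18588; the maximum is 18588.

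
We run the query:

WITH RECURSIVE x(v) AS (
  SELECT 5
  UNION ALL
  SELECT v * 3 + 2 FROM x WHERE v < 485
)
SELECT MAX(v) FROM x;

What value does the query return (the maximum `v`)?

Base: v=5.
Iteration 1: 5 < 485 holds -> v = 5 * 3 + 2 = 17.
Iteration 2: 17 < 485 holds -> v = 17 * 3 + 2 = 53.
Iteration 3: 53 < 485 holds -> v = 53 * 3 + 2 = 161.
Iteration 4: 161 < 485 holds -> v = 161 * 3 + 2 = 485.
Iteration 5: 485 < 485 fails; recursion stops.
v values: 5, 17, 53, 161, 485; the maximum is 485.

485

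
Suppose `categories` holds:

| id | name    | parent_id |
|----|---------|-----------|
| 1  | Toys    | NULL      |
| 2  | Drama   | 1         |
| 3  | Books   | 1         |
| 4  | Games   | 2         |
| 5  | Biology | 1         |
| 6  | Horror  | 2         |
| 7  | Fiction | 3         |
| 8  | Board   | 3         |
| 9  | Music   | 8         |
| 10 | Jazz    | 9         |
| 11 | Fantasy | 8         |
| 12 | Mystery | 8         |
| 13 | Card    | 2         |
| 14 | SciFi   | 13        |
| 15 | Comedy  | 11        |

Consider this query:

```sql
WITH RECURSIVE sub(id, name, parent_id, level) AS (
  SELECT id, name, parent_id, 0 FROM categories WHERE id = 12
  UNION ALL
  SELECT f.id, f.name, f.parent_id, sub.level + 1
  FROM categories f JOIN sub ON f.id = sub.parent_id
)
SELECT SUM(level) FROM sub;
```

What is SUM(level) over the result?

Base: id=12 (Mystery), parent_id=8, level 0.
Iteration 1: join on id=8 -> Board (id 8, parent_id=3, level 1).
Iteration 2: join on id=3 -> Books (id 3, parent_id=1, level 2).
Iteration 3: join on id=1 -> Toys (id 1, parent_id=NULL, level 3).
Iteration 4: parent_id is NULL; no match; recursion stops.
SUM(level) = 0 + 1 + 2 + 3 = 6.

6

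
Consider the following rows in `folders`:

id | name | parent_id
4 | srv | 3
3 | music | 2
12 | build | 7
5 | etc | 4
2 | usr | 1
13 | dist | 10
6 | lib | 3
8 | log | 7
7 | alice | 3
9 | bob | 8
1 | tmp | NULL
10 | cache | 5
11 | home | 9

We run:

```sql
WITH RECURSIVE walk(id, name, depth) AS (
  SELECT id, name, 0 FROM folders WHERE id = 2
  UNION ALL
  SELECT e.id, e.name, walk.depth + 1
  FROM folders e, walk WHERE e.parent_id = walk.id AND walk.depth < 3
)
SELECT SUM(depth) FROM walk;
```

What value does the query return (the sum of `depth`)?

Base: id=2 (usr) at depth 0.
Iteration 1: rows with parent_id in {2} -> music (id 3, depth 1).
Iteration 2: rows with parent_id in {3} -> srv (id 4, depth 2), lib (id 6, depth 2), alice (id 7, depth 2).
Iteration 3: rows with parent_id in {4,6,7} -> etc (id 5, depth 3), log (id 8, depth 3), build (id 12, depth 3).
Iteration 4: depth < 3 fails for all current rows; recursion stops.
SUM(depth) = 0 + 1 + 2 + 2 + 2 + 3 + 3 + 3 = 16.

16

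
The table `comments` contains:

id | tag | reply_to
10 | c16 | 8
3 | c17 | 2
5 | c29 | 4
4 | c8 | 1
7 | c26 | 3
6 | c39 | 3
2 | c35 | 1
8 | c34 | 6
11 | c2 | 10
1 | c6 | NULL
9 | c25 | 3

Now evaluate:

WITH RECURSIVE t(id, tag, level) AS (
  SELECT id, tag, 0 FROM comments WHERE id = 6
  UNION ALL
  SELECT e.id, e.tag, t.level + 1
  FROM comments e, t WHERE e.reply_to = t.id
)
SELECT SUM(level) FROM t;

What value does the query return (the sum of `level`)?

Base: id=6 (c39) at level 0.
Iteration 1: rows with reply_to in {6} -> c34 (id 8, level 1).
Iteration 2: rows with reply_to in {8} -> c16 (id 10, level 2).
Iteration 3: rows with reply_to in {10} -> c2 (id 11, level 3).
Iteration 4: no rows with reply_to in {11}; recursion stops.
SUM(level) = 0 + 1 + 2 + 3 = 6.

6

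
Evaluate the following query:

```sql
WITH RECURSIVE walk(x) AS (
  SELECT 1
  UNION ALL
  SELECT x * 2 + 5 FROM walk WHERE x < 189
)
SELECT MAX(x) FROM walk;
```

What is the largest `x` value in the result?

379

Base: x=1.
Iteration 1: 1 < 189 holds -> x = 1 * 2 + 5 = 7.
Iteration 2: 7 < 189 holds -> x = 7 * 2 + 5 = 19.
Iteration 3: 19 < 189 holds -> x = 19 * 2 + 5 = 43.
Iteration 4: 43 < 189 holds -> x = 43 * 2 + 5 = 91.
Iteration 5: 91 < 189 holds -> x = 91 * 2 + 5 = 187.
Iteration 6: 187 < 189 holds -> x = 187 * 2 + 5 = 379.
Iteration 7: 379 < 189 fails; recursion stops.
x values: 1, 7, 19, 43, 91, 187, 379; the maximum is 379.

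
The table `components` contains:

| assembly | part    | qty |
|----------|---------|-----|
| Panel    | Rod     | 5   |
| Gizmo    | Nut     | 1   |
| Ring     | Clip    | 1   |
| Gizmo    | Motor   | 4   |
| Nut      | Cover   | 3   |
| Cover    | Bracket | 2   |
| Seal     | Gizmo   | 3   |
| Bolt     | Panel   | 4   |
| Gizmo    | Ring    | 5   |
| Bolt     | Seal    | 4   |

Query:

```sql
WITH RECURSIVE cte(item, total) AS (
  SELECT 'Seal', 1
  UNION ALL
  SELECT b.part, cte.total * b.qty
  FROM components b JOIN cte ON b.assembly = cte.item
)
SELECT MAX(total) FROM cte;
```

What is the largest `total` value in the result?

18

Base: (Seal, total=1).
Iteration 1: components of {Seal} -> Gizmo = 1*3 = 3.
Iteration 2: components of {Gizmo} -> Motor = 3*4 = 12, Nut = 3*1 = 3, Ring = 3*5 = 15.
Iteration 3: components of {Motor,Nut,Ring} -> Clip = 15*1 = 15, Cover = 3*3 = 9.
Iteration 4: components of {Clip,Cover} -> Bracket = 9*2 = 18.
Iteration 5: no further components; recursion stops.
total values: 1, 3, 12, 15, 3, 15, 9, 18; the maximum is 18.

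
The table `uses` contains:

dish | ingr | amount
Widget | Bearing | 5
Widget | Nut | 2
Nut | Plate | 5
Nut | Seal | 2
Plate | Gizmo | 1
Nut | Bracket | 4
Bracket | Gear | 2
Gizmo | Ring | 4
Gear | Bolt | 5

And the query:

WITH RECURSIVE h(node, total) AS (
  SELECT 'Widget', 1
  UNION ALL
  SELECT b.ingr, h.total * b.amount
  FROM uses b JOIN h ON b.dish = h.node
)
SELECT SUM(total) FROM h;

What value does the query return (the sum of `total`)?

176

Base: (Widget, total=1).
Iteration 1: components of {Widget} -> Bearing = 1*5 = 5, Nut = 1*2 = 2.
Iteration 2: components of {Bearing,Nut} -> Bracket = 2*4 = 8, Plate = 2*5 = 10, Seal = 2*2 = 4.
Iteration 3: components of {Bracket,Plate,Seal} -> Gear = 8*2 = 16, Gizmo = 10*1 = 10.
Iteration 4: components of {Gear,Gizmo} -> Bolt = 16*5 = 80, Ring = 10*4 = 40.
Iteration 5: no further components; recursion stops.
SUM(total) = 1 + 5 + 2 + 10 + 4 + 8 + 10 + 16 + 40 + 80 = 176.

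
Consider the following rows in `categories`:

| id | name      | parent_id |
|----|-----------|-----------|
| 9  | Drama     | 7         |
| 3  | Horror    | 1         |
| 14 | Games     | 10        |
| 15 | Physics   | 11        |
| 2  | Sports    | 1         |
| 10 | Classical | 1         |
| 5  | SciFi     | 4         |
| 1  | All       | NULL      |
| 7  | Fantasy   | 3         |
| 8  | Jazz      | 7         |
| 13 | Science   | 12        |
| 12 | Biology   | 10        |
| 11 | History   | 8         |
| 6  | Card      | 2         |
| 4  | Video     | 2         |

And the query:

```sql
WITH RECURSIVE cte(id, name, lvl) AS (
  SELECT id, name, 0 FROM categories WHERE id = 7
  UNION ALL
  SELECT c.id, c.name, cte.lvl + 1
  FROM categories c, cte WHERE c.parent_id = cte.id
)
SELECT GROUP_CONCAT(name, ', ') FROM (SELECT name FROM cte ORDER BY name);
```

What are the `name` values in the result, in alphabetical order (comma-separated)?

Drama, Fantasy, History, Jazz, Physics

Base: id=7 (Fantasy) at lvl 0.
Iteration 1: rows with parent_id in {7} -> Jazz (id 8, lvl 1), Drama (id 9, lvl 1).
Iteration 2: rows with parent_id in {8,9} -> History (id 11, lvl 2).
Iteration 3: rows with parent_id in {11} -> Physics (id 15, lvl 3).
Iteration 4: no rows with parent_id in {15}; recursion stops.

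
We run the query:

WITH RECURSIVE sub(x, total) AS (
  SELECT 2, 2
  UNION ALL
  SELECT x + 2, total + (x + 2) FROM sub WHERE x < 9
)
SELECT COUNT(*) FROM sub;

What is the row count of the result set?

Base: x=2, total=2.
Iteration 1: 2 < 9 holds -> x = 2 + 2 = 4, total = 2 + 4 = 6.
Iteration 2: 4 < 9 holds -> x = 4 + 2 = 6, total = 6 + 6 = 12.
Iteration 3: 6 < 9 holds -> x = 6 + 2 = 8, total = 12 + 8 = 20.
Iteration 4: 8 < 9 holds -> x = 8 + 2 = 10, total = 20 + 10 = 30.
Iteration 5: 10 < 9 fails; recursion stops.
Total rows emitted: 5.

5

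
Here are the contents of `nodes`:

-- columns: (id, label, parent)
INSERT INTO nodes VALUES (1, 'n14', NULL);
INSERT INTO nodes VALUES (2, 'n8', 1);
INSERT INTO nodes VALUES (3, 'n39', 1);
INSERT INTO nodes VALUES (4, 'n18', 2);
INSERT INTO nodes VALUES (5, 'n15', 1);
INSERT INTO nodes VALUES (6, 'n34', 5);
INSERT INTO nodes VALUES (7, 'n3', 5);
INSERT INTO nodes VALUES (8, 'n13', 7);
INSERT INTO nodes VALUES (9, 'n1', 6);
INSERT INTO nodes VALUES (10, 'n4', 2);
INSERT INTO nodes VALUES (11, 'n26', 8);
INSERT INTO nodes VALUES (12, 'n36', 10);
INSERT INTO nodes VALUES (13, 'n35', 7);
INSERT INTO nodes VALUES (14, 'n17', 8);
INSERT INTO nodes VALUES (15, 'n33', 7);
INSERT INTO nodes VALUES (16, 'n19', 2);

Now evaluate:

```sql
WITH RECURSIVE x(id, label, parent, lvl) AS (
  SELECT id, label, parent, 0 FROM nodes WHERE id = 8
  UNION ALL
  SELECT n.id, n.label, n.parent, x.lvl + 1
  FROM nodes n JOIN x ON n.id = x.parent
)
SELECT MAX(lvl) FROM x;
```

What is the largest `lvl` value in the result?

Base: id=8 (n13), parent=7, lvl 0.
Iteration 1: join on id=7 -> n3 (id 7, parent=5, lvl 1).
Iteration 2: join on id=5 -> n15 (id 5, parent=1, lvl 2).
Iteration 3: join on id=1 -> n14 (id 1, parent=NULL, lvl 3).
Iteration 4: parent is NULL; no match; recursion stops.
lvl values: 0, 1, 2, 3; the maximum is 3.

3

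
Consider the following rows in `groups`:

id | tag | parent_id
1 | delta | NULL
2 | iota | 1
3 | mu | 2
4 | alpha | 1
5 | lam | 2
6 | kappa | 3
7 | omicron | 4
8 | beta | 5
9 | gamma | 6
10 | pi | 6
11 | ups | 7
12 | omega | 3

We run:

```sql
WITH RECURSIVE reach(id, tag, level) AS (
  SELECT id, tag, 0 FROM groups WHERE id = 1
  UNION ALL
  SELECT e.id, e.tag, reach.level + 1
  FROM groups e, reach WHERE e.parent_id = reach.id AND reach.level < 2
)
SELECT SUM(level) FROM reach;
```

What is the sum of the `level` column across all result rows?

Base: id=1 (delta) at level 0.
Iteration 1: rows with parent_id in {1} -> iota (id 2, level 1), alpha (id 4, level 1).
Iteration 2: rows with parent_id in {2,4} -> mu (id 3, level 2), lam (id 5, level 2), omicron (id 7, level 2).
Iteration 3: level < 2 fails for all current rows; recursion stops.
SUM(level) = 0 + 1 + 1 + 2 + 2 + 2 = 8.

8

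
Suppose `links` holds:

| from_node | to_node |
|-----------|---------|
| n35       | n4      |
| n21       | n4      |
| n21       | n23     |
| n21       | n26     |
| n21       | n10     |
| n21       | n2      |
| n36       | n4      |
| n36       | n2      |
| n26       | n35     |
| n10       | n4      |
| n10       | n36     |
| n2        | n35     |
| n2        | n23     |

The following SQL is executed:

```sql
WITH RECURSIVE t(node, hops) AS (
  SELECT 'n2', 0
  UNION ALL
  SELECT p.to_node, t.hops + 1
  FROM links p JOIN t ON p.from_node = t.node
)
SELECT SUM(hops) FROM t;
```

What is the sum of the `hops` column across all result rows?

4

Base: (n2, hops=0).
Iteration 1: edges from {n2} -> (n23, hops=1), (n35, hops=1).
Iteration 2: edges from {n23,n35} -> (n4, hops=2).
Iteration 3: no outgoing edges from {n4}; recursion stops.
SUM(hops) = 0 + 1 + 1 + 2 = 4.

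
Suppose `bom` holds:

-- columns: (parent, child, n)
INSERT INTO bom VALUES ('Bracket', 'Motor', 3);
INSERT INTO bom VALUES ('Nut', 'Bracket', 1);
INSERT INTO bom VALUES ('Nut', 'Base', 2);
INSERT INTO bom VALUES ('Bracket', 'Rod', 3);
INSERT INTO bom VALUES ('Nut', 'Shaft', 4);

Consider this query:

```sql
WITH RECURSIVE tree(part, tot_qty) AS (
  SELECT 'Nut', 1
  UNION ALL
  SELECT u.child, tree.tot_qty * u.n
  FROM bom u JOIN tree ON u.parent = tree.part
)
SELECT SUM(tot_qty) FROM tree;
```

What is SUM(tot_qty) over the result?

Base: (Nut, tot_qty=1).
Iteration 1: components of {Nut} -> Base = 1*2 = 2, Bracket = 1*1 = 1, Shaft = 1*4 = 4.
Iteration 2: components of {Base,Bracket,Shaft} -> Motor = 1*3 = 3, Rod = 1*3 = 3.
Iteration 3: no further components; recursion stops.
SUM(tot_qty) = 1 + 1 + 4 + 2 + 3 + 3 = 14.

14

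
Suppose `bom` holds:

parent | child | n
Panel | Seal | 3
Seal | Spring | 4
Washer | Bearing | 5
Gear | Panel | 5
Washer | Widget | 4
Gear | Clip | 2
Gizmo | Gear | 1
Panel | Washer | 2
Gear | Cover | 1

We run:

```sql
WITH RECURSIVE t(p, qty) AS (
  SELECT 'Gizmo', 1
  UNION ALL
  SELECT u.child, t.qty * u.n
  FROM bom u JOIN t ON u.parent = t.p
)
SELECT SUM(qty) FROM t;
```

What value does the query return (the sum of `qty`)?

Base: (Gizmo, qty=1).
Iteration 1: components of {Gizmo} -> Gear = 1*1 = 1.
Iteration 2: components of {Gear} -> Clip = 1*2 = 2, Cover = 1*1 = 1, Panel = 1*5 = 5.
Iteration 3: components of {Clip,Cover,Panel} -> Seal = 5*3 = 15, Washer = 5*2 = 10.
Iteration 4: components of {Seal,Washer} -> Bearing = 10*5 = 50, Spring = 15*4 = 60, Widget = 10*4 = 40.
Iteration 5: no further components; recursion stops.
SUM(qty) = 1 + 1 + 2 + 5 + 1 + 10 + 15 + 50 + 40 + 60 = 185.

185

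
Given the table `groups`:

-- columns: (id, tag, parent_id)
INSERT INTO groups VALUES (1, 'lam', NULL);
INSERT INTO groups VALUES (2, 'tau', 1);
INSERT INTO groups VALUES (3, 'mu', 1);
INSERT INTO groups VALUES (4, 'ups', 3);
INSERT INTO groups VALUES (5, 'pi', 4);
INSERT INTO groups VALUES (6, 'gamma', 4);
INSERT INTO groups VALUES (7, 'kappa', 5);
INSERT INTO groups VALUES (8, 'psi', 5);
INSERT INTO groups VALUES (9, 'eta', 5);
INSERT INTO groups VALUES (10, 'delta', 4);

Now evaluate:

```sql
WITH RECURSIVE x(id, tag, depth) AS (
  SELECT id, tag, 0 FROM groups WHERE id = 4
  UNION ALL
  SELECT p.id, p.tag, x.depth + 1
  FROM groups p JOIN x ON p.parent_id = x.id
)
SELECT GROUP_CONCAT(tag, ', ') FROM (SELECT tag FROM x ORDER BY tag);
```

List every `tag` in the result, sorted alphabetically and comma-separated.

delta, eta, gamma, kappa, pi, psi, ups

Base: id=4 (ups) at depth 0.
Iteration 1: rows with parent_id in {4} -> pi (id 5, depth 1), gamma (id 6, depth 1), delta (id 10, depth 1).
Iteration 2: rows with parent_id in {5,6,10} -> kappa (id 7, depth 2), psi (id 8, depth 2), eta (id 9, depth 2).
Iteration 3: no rows with parent_id in {7,8,9}; recursion stops.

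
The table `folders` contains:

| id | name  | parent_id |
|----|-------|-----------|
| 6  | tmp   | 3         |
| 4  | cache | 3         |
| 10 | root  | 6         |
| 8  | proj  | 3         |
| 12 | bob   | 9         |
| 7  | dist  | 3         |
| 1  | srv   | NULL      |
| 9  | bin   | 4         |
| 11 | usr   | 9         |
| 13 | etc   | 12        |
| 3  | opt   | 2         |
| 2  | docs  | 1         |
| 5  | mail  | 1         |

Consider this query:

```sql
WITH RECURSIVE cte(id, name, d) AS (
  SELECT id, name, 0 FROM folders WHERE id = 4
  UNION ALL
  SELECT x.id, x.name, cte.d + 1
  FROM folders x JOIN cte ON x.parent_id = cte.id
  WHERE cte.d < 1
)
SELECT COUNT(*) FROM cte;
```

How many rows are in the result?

2

Base: id=4 (cache) at d 0.
Iteration 1: rows with parent_id in {4} -> bin (id 9, d 1).
Iteration 2: d < 1 fails for all current rows; recursion stops.
Total rows emitted: 2.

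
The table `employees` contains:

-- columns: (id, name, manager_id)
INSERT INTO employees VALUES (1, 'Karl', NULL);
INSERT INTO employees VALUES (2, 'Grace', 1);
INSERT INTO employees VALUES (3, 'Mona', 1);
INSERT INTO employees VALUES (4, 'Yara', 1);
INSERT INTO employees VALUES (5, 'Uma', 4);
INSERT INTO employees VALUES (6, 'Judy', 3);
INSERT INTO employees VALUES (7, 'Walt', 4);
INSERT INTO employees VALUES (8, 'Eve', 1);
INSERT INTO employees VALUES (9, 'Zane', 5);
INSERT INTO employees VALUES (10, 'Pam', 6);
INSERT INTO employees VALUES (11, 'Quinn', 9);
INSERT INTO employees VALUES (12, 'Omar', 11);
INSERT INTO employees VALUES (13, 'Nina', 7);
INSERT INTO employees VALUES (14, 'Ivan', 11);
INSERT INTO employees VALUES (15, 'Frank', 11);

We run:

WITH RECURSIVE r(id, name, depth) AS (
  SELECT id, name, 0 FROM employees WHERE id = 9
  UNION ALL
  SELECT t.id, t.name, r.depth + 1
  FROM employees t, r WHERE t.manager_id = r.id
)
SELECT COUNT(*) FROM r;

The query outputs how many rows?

Base: id=9 (Zane) at depth 0.
Iteration 1: rows with manager_id in {9} -> Quinn (id 11, depth 1).
Iteration 2: rows with manager_id in {11} -> Omar (id 12, depth 2), Ivan (id 14, depth 2), Frank (id 15, depth 2).
Iteration 3: no rows with manager_id in {12,14,15}; recursion stops.
Total rows emitted: 5.

5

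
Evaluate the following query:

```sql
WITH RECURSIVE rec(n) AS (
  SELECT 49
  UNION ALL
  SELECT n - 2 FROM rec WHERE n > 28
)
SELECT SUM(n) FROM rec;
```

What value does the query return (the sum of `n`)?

456

Base: n=49.
Iteration 1: 49 > 28 holds -> n = 49 - 2 = 47.
Iteration 2: 47 > 28 holds -> n = 47 - 2 = 45.
Iteration 3: 45 > 28 holds -> n = 45 - 2 = 43.
Iteration 4: 43 > 28 holds -> n = 43 - 2 = 41.
Iteration 5: 41 > 28 holds -> n = 41 - 2 = 39.
Iteration 6: 39 > 28 holds -> n = 39 - 2 = 37.
Iteration 7: 37 > 28 holds -> n = 37 - 2 = 35.
Iteration 8: 35 > 28 holds -> n = 35 - 2 = 33.
Iteration 9: 33 > 28 holds -> n = 33 - 2 = 31.
Iteration 10: 31 > 28 holds -> n = 31 - 2 = 29.
Iteration 11: 29 > 28 holds -> n = 29 - 2 = 27.
Iteration 12: 27 > 28 fails; recursion stops.
SUM(n) = 49 + 47 + 45 + 43 + 41 + 39 + 37 + 35 + 33 + 31 + 29 + 27 = 456.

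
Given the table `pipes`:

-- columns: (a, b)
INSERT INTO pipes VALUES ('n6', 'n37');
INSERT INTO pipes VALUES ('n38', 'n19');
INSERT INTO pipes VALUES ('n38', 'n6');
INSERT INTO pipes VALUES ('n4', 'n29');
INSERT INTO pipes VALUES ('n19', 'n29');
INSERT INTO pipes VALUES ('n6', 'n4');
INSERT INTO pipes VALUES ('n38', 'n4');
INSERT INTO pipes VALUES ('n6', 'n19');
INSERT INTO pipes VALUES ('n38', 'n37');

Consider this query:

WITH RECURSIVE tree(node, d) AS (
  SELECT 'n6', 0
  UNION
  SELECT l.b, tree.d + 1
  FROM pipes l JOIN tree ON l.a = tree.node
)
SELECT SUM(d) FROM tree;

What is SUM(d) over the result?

Base: (n6, d=0).
Iteration 1: edges from {n6} -> (n19, d=1), (n37, d=1), (n4, d=1).
Iteration 2: edges from {n19,n37,n4} -> (n29, d=2). [UNION drops 1 duplicate row(s)]
Iteration 3: no outgoing edges from {n29}; recursion stops.
SUM(d) = 0 + 1 + 1 + 1 + 2 = 5.

5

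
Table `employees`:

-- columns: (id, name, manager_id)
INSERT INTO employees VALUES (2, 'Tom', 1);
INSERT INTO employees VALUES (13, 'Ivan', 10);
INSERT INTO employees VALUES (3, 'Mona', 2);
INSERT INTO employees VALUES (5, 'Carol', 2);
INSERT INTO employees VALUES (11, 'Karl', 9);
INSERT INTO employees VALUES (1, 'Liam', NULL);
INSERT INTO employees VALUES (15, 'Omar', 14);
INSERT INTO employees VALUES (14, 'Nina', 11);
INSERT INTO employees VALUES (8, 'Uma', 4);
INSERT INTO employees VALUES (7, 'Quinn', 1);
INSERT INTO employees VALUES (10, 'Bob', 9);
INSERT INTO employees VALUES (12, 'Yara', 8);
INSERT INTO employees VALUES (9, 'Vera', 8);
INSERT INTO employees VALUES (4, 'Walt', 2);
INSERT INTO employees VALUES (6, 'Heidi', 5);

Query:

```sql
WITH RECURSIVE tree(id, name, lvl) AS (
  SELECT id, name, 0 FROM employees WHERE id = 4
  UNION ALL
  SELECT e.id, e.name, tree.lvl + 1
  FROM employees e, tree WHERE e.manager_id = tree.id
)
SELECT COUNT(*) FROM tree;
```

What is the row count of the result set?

9

Base: id=4 (Walt) at lvl 0.
Iteration 1: rows with manager_id in {4} -> Uma (id 8, lvl 1).
Iteration 2: rows with manager_id in {8} -> Vera (id 9, lvl 2), Yara (id 12, lvl 2).
Iteration 3: rows with manager_id in {9,12} -> Bob (id 10, lvl 3), Karl (id 11, lvl 3).
Iteration 4: rows with manager_id in {10,11} -> Ivan (id 13, lvl 4), Nina (id 14, lvl 4).
Iteration 5: rows with manager_id in {13,14} -> Omar (id 15, lvl 5).
Iteration 6: no rows with manager_id in {15}; recursion stops.
Total rows emitted: 9.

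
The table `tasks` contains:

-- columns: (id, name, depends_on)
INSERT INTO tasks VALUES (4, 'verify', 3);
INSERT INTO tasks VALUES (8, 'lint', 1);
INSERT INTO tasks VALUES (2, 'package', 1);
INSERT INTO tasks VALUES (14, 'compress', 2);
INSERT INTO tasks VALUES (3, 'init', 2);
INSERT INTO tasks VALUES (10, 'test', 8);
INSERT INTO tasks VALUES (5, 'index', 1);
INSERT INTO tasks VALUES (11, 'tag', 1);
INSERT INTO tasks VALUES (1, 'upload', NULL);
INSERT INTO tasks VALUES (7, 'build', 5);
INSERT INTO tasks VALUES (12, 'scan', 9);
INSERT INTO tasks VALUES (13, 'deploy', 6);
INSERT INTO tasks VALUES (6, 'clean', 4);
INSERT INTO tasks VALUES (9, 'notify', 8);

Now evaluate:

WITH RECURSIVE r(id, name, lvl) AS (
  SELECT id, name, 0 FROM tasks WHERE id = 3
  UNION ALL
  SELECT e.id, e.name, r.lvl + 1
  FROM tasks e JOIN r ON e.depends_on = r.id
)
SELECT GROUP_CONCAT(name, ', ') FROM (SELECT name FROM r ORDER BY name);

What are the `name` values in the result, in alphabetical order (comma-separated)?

Base: id=3 (init) at lvl 0.
Iteration 1: rows with depends_on in {3} -> verify (id 4, lvl 1).
Iteration 2: rows with depends_on in {4} -> clean (id 6, lvl 2).
Iteration 3: rows with depends_on in {6} -> deploy (id 13, lvl 3).
Iteration 4: no rows with depends_on in {13}; recursion stops.

clean, deploy, init, verify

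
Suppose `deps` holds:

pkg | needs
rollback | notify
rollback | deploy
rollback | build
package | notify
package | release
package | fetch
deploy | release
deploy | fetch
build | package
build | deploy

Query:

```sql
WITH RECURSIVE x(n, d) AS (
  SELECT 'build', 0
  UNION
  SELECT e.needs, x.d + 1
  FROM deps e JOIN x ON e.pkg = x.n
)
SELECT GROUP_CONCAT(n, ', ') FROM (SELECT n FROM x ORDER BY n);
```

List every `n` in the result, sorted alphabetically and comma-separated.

Base: (build, d=0).
Iteration 1: edges from {build} -> (deploy, d=1), (package, d=1).
Iteration 2: edges from {deploy,package} -> (fetch, d=2), (notify, d=2), (release, d=2). [UNION drops 2 duplicate row(s)]
Iteration 3: no outgoing edges from {fetch,notify,release}; recursion stops.

build, deploy, fetch, notify, package, release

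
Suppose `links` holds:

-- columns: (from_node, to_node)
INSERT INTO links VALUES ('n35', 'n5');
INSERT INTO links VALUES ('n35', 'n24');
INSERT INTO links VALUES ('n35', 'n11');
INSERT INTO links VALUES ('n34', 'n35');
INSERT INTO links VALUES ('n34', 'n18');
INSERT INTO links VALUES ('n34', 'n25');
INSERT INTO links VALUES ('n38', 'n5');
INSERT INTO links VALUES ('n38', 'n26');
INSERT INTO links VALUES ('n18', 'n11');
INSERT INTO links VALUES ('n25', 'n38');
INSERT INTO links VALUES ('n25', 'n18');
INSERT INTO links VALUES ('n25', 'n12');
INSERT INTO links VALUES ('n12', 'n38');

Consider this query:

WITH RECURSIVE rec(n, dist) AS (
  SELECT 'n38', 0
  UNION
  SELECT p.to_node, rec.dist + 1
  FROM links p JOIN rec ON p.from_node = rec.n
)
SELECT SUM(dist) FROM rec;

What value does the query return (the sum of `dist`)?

2

Base: (n38, dist=0).
Iteration 1: edges from {n38} -> (n26, dist=1), (n5, dist=1).
Iteration 2: no outgoing edges from {n26,n5}; recursion stops.
SUM(dist) = 0 + 1 + 1 = 2.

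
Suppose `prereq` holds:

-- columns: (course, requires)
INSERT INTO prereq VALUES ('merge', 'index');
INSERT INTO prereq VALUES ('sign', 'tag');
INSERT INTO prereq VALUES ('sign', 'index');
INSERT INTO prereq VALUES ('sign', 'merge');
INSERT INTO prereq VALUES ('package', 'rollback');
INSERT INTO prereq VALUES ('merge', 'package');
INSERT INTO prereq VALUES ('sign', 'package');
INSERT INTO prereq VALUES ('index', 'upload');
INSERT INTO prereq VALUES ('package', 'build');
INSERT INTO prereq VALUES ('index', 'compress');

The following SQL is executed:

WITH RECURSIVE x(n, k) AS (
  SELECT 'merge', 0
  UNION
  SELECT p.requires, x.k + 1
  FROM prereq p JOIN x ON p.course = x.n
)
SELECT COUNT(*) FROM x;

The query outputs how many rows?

Base: (merge, k=0).
Iteration 1: edges from {merge} -> (index, k=1), (package, k=1).
Iteration 2: edges from {index,package} -> (build, k=2), (compress, k=2), (rollback, k=2), (upload, k=2).
Iteration 3: no outgoing edges from {build,compress,rollback,upload}; recursion stops.
Total rows emitted: 7.

7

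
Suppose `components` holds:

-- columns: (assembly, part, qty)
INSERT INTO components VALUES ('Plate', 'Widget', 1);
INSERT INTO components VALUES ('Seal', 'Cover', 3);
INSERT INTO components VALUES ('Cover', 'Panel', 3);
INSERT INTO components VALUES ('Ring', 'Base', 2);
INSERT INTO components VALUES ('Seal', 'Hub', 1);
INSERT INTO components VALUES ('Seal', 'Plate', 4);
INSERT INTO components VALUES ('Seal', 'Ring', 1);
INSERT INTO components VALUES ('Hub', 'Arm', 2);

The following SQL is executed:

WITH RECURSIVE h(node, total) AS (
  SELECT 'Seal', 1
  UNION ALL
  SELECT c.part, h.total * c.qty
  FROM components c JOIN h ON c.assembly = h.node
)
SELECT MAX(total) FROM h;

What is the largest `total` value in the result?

Base: (Seal, total=1).
Iteration 1: components of {Seal} -> Cover = 1*3 = 3, Hub = 1*1 = 1, Plate = 1*4 = 4, Ring = 1*1 = 1.
Iteration 2: components of {Cover,Hub,Plate,Ring} -> Arm = 1*2 = 2, Base = 1*2 = 2, Panel = 3*3 = 9, Widget = 4*1 = 4.
Iteration 3: no further components; recursion stops.
total values: 1, 4, 1, 3, 1, 4, 2, 9, 2; the maximum is 9.

9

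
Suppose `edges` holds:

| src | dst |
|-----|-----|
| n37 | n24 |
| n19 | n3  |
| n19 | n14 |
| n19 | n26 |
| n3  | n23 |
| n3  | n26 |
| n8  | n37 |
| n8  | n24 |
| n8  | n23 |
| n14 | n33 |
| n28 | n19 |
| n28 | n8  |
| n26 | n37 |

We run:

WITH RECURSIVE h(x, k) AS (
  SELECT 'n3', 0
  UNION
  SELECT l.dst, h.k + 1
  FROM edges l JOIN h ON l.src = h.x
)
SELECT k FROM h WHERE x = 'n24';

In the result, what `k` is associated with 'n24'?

Base: (n3, k=0).
Iteration 1: edges from {n3} -> (n23, k=1), (n26, k=1).
Iteration 2: edges from {n23,n26} -> (n37, k=2).
Iteration 3: edges from {n37} -> (n24, k=3).
Iteration 4: no outgoing edges from {n24}; recursion stops.

3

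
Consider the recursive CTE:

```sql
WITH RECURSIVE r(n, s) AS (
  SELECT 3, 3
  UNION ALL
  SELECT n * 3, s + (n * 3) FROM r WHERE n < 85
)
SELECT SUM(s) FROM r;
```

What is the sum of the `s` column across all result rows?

537

Base: n=3, s=3.
Iteration 1: 3 < 85 holds -> n = 3 * 3 = 9, s = 3 + 9 = 12.
Iteration 2: 9 < 85 holds -> n = 9 * 3 = 27, s = 12 + 27 = 39.
Iteration 3: 27 < 85 holds -> n = 27 * 3 = 81, s = 39 + 81 = 120.
Iteration 4: 81 < 85 holds -> n = 81 * 3 = 243, s = 120 + 243 = 363.
Iteration 5: 243 < 85 fails; recursion stops.
SUM(s) = 3 + 12 + 39 + 120 + 363 = 537.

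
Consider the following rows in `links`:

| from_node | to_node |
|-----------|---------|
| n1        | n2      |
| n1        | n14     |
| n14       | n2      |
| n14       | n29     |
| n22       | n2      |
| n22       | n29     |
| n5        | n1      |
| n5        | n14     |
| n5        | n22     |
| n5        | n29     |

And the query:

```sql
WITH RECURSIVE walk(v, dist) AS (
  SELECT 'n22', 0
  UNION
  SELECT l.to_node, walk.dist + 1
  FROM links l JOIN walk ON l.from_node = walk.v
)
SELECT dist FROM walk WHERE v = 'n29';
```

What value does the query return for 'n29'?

Base: (n22, dist=0).
Iteration 1: edges from {n22} -> (n2, dist=1), (n29, dist=1).
Iteration 2: no outgoing edges from {n2,n29}; recursion stops.

1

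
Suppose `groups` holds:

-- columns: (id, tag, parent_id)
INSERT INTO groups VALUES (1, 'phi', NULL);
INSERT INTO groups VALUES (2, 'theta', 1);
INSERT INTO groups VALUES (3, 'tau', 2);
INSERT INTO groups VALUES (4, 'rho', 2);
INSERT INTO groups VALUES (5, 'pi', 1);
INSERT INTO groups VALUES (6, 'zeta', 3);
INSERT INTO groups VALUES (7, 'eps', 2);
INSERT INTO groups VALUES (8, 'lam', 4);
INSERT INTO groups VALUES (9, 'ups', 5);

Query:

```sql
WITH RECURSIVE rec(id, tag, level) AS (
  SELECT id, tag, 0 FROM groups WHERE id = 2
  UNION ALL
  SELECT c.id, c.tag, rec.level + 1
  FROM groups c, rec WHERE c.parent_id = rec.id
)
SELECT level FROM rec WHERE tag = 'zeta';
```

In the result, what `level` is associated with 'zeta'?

Base: id=2 (theta) at level 0.
Iteration 1: rows with parent_id in {2} -> tau (id 3, level 1), rho (id 4, level 1), eps (id 7, level 1).
Iteration 2: rows with parent_id in {3,4,7} -> zeta (id 6, level 2), lam (id 8, level 2).
Iteration 3: no rows with parent_id in {6,8}; recursion stops.

2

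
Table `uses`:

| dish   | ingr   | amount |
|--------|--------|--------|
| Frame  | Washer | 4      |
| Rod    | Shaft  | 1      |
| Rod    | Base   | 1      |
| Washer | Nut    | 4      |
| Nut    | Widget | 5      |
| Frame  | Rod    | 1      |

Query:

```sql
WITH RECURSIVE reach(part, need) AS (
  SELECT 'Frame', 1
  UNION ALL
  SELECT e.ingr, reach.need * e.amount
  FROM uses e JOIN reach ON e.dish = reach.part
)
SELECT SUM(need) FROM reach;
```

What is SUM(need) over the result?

Base: (Frame, need=1).
Iteration 1: components of {Frame} -> Rod = 1*1 = 1, Washer = 1*4 = 4.
Iteration 2: components of {Rod,Washer} -> Base = 1*1 = 1, Nut = 4*4 = 16, Shaft = 1*1 = 1.
Iteration 3: components of {Base,Nut,Shaft} -> Widget = 16*5 = 80.
Iteration 4: no further components; recursion stops.
SUM(need) = 1 + 4 + 1 + 16 + 1 + 1 + 80 = 104.

104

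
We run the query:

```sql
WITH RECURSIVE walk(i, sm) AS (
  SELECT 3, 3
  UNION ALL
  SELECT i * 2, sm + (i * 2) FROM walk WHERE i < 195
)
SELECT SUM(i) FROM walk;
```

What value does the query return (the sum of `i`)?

765

Base: i=3, sm=3.
Iteration 1: 3 < 195 holds -> i = 3 * 2 = 6, sm = 3 + 6 = 9.
Iteration 2: 6 < 195 holds -> i = 6 * 2 = 12, sm = 9 + 12 = 21.
Iteration 3: 12 < 195 holds -> i = 12 * 2 = 24, sm = 21 + 24 = 45.
Iteration 4: 24 < 195 holds -> i = 24 * 2 = 48, sm = 45 + 48 = 93.
Iteration 5: 48 < 195 holds -> i = 48 * 2 = 96, sm = 93 + 96 = 189.
Iteration 6: 96 < 195 holds -> i = 96 * 2 = 192, sm = 189 + 192 = 381.
Iteration 7: 192 < 195 holds -> i = 192 * 2 = 384, sm = 381 + 384 = 765.
Iteration 8: 384 < 195 fails; recursion stops.
SUM(i) = 3 + 6 + 12 + 24 + 48 + 96 + 192 + 384 = 765.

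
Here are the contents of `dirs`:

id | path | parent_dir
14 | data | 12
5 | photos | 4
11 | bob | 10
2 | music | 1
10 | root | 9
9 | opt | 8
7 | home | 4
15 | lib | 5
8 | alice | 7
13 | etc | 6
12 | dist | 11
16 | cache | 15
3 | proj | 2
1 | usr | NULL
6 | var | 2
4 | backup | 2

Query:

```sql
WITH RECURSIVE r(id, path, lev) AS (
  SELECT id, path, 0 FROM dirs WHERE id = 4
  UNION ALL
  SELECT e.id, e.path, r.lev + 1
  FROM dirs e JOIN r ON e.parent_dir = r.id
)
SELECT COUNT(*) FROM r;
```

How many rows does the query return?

Base: id=4 (backup) at lev 0.
Iteration 1: rows with parent_dir in {4} -> photos (id 5, lev 1), home (id 7, lev 1).
Iteration 2: rows with parent_dir in {5,7} -> alice (id 8, lev 2), lib (id 15, lev 2).
Iteration 3: rows with parent_dir in {8,15} -> opt (id 9, lev 3), cache (id 16, lev 3).
Iteration 4: rows with parent_dir in {9,16} -> root (id 10, lev 4).
Iteration 5: rows with parent_dir in {10} -> bob (id 11, lev 5).
Iteration 6: rows with parent_dir in {11} -> dist (id 12, lev 6).
Iteration 7: rows with parent_dir in {12} -> data (id 14, lev 7).
Iteration 8: no rows with parent_dir in {14}; recursion stops.
Total rows emitted: 11.

11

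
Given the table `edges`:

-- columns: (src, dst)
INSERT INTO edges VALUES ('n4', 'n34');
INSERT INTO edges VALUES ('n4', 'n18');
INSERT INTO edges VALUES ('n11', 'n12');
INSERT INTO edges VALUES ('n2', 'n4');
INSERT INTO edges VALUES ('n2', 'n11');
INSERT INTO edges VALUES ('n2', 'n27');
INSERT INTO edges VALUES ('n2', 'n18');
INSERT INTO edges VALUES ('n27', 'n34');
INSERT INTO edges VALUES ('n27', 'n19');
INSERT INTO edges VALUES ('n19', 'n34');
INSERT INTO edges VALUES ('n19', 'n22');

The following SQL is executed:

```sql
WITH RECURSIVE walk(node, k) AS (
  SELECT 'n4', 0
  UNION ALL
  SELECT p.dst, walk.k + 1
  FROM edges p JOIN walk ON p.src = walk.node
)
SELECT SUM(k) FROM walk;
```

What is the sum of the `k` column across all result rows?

2

Base: (n4, k=0).
Iteration 1: edges from {n4} -> (n18, k=1), (n34, k=1).
Iteration 2: no outgoing edges from {n18,n34}; recursion stops.
SUM(k) = 0 + 1 + 1 = 2.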